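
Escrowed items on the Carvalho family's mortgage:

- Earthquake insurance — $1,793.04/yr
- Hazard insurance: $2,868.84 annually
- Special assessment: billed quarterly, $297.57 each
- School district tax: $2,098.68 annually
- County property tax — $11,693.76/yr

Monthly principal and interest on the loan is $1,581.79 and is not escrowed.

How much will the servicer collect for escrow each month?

Earthquake insurance — $1,793.04/yr
Hazard insurance — $2,868.84/yr
Special assessment — $297.57 × 4 = $1,190.28/yr
School district tax — $2,098.68/yr
County property tax — $11,693.76/yr
Yearly total = $1,793.04 + $2,868.84 + $1,190.28 + $2,098.68 + $11,693.76 = $19,644.60
Base monthly escrow = $19,644.60 / 12 = $1,637.05

$1,637.05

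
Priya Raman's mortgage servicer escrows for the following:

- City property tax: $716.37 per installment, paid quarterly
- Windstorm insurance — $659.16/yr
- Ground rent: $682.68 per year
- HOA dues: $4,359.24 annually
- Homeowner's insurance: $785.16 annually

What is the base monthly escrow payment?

City property tax — $716.37 × 4 = $2,865.48 annually
Windstorm insurance — $659.16 annually
Ground rent — $682.68 annually
HOA dues — $4,359.24 annually
Homeowner's insurance — $785.16 annually
Annual escrow total = $9,351.72
Base monthly escrow = $9,351.72 / 12 = $779.31

$779.31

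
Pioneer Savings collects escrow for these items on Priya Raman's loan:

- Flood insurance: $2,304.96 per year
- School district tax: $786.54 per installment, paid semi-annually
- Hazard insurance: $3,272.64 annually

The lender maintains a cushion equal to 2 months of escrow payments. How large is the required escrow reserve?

$1,191.78

Flood insurance: $2,304.96 per year
School district tax: $786.54 × 2 = $1,573.08 per year
Hazard insurance: $3,272.64 per year
Combined annual = $2,304.96 + $1,573.08 + $3,272.64 = $7,150.68
Monthly escrow = $7,150.68 ÷ 12 = $595.89
Required cushion = 2 × $595.89 = $1,191.78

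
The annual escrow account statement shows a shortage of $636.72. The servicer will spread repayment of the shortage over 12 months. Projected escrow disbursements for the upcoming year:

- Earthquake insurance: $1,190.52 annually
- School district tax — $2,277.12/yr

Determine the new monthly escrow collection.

$342.03

Earthquake insurance: $1,190.52 annually
School district tax: $2,277.12 annually
Yearly total = $1,190.52 + $2,277.12 = $3,467.64
Monthly escrow = $3,467.64 ÷ 12 = $288.97
Shortage spread = $636.72 ÷ 12 = $53.06/mo
Adjusted monthly = $288.97 + $53.06 = $342.03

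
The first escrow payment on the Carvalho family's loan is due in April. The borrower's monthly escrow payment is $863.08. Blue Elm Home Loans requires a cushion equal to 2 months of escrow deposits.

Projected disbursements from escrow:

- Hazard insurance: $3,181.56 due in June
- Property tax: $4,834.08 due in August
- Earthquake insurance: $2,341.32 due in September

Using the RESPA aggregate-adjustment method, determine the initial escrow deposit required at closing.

Cushion = 2 × $863.08 = $1,726.16
Trial balance (start $0, +$863.08 each month, − disbursements):
  Apr: +$863.08 → $863.08
  May: +$863.08 → $1,726.16
  Jun: +$863.08 − $3,181.56 → -$592.32
  Jul: +$863.08 → $270.76
  Aug: +$863.08 − $4,834.08 → -$3,700.24
  Sep: +$863.08 − $2,341.32 → -$5,178.48
  Oct: +$863.08 → -$4,315.40
  Nov: +$863.08 → -$3,452.32
  Dec: +$863.08 → -$2,589.24
  Jan: +$863.08 → -$1,726.16
  Feb: +$863.08 → -$863.08
  Mar: +$863.08 → $0.00
Lowest trial balance = -$5,178.48 (Sep)
Initial deposit = cushion − low point = $1,726.16 − (-$5,178.48) = $6,904.64

$6,904.64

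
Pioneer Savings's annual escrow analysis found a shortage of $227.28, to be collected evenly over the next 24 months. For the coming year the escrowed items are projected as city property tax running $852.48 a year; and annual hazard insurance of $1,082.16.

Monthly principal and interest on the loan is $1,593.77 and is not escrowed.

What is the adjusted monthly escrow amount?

$170.69

City property tax = $852.48/yr
Hazard insurance = $1,082.16/yr
Annual escrow total = $1,934.64
Monthly escrow = $1,934.64 ÷ 12 = $161.22
Monthly shortage recovery: $227.28 ÷ 24 = $9.47
Adjusted monthly = $161.22 + $9.47 = $170.69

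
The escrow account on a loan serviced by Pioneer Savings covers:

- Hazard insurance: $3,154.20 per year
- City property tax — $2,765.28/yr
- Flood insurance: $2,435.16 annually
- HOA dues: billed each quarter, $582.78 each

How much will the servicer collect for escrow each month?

Hazard insurance = $3,154.20 annually
City property tax = $2,765.28 annually
Flood insurance = $2,435.16 annually
HOA dues = $582.78 × 4 = $2,331.12 annually
Annual escrow total = $3,154.20 + $2,765.28 + $2,435.16 + $2,331.12 = $10,685.76
Monthly = $10,685.76 / 12 = $890.48

$890.48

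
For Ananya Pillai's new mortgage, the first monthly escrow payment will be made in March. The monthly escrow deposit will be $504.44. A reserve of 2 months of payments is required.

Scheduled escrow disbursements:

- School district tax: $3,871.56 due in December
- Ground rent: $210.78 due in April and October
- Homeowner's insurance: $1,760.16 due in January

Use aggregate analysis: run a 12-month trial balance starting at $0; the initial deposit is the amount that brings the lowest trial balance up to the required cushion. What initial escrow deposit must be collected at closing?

Cushion = 2 × $504.44 = $1,008.88
Trial balance (start $0, +$504.44 each month, − disbursements):
  Mar: +$504.44 → $504.44
  Apr: +$504.44 − $210.78 → $798.10
  May: +$504.44 → $1,302.54
  Jun: +$504.44 → $1,806.98
  Jul: +$504.44 → $2,311.42
  Aug: +$504.44 → $2,815.86
  Sep: +$504.44 → $3,320.30
  Oct: +$504.44 − $210.78 → $3,613.96
  Nov: +$504.44 → $4,118.40
  Dec: +$504.44 − $3,871.56 → $751.28
  Jan: +$504.44 − $1,760.16 → -$504.44
  Feb: +$504.44 → $0.00
Lowest trial balance = -$504.44 (Jan)
Initial deposit = cushion − low point = $1,008.88 − (-$504.44) = $1,513.32

$1,513.32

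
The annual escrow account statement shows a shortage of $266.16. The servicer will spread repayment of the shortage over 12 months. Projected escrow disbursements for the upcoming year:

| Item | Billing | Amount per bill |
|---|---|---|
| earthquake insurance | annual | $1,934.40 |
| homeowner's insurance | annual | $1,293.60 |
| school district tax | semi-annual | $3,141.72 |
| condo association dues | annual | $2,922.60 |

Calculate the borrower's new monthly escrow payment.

Earthquake insurance — $1,934.40 per year
Homeowner's insurance — $1,293.60 per year
School district tax — $3,141.72 × 2 = $6,283.44 per year
Condo association dues — $2,922.60 per year
Yearly total = $1,934.40 + $1,293.60 + $6,283.44 + $2,922.60 = $12,434.04
Base monthly escrow = $12,434.04 / 12 = $1,036.17
Shortage spread = $266.16 / 12 = $22.18/mo
Adjusted monthly = $1,036.17 + $22.18 = $1,058.35

$1,058.35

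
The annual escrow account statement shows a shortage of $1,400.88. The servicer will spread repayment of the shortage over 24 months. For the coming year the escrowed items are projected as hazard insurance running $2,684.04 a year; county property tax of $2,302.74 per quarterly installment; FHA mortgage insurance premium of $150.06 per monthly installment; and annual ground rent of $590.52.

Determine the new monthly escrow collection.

$1,248.89

Hazard insurance — $2,684.04 per year
County property tax — $2,302.74 × 4 = $9,210.96 per year
FHA mortgage insurance premium — $150.06 × 12 = $1,800.72 per year
Ground rent — $590.52 per year
Combined annual = $14,286.24
Monthly = $14,286.24 ÷ 12 = $1,190.52
Monthly shortage recovery: $1,400.88 ÷ 24 = $58.37
New monthly escrow = $1,190.52 + $58.37 = $1,248.89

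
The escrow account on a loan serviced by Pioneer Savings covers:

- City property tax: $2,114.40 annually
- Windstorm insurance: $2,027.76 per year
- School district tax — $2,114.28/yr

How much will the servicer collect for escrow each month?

City property tax = $2,114.40 per year
Windstorm insurance = $2,027.76 per year
School district tax = $2,114.28 per year
Combined annual = $2,114.40 + $2,027.76 + $2,114.28 = $6,256.44
Base monthly escrow = $6,256.44 ÷ 12 = $521.37

$521.37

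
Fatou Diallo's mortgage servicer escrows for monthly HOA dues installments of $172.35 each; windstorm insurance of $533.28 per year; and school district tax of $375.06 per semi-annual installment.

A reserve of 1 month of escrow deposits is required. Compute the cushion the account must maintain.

$279.30

HOA dues — $172.35 × 12 = $2,068.20 per year
Windstorm insurance — $533.28 per year
School district tax — $375.06 × 2 = $750.12 per year
Total annual escrow = $2,068.20 + $533.28 + $750.12 = $3,351.60
Monthly = $3,351.60 / 12 = $279.30
Required cushion = 1 × $279.30 = $279.30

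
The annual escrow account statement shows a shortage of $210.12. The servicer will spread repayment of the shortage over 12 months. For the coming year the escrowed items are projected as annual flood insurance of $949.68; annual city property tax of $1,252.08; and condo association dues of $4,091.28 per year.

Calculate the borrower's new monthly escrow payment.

$541.93

Flood insurance: $949.68 per year
City property tax: $1,252.08 per year
Condo association dues: $4,091.28 per year
Total annual escrow = $6,293.04
Monthly escrow = $6,293.04 ÷ 12 = $524.42
Monthly shortage recovery: $210.12 / 12 = $17.51
Adjusted monthly = $524.42 + $17.51 = $541.93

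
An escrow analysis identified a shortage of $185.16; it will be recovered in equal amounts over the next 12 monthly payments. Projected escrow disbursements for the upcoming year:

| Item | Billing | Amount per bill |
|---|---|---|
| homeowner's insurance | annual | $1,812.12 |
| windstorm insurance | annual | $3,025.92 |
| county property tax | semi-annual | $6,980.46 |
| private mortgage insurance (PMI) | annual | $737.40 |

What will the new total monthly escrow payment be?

$1,643.46

Homeowner's insurance: $1,812.12
Windstorm insurance: $3,025.92
County property tax: $6,980.46 × 2 = $13,960.92
Private mortgage insurance (PMI): $737.40
Total per year = $1,812.12 + $3,025.92 + $13,960.92 + $737.40 = $19,536.36
Base monthly escrow = $19,536.36 ÷ 12 = $1,628.03
Shortage per month = $185.16 ÷ 12 = $15.43
New monthly escrow = $1,628.03 + $15.43 = $1,643.46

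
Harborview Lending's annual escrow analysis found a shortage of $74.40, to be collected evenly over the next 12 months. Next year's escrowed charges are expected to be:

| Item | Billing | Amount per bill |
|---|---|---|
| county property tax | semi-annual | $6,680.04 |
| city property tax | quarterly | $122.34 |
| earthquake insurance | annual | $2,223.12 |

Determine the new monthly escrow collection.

$1,345.58

County property tax: $6,680.04 × 2 = $13,360.08 annually
City property tax: $122.34 × 4 = $489.36 annually
Earthquake insurance: $2,223.12 annually
Total per year = $13,360.08 + $489.36 + $2,223.12 = $16,072.56
Monthly escrow = $16,072.56 / 12 = $1,339.38
Shortage spread = $74.40 / 12 = $6.20/mo
Adjusted monthly = $1,339.38 + $6.20 = $1,345.58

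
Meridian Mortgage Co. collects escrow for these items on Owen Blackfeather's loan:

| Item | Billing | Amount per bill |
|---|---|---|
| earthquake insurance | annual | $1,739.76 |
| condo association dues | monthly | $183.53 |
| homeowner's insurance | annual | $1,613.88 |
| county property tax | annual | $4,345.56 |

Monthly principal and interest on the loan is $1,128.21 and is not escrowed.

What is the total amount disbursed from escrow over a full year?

Earthquake insurance: $1,739.76
Condo association dues: $183.53 × 12 = $2,202.36
Homeowner's insurance: $1,613.88
County property tax: $4,345.56
Yearly total = $1,739.76 + $2,202.36 + $1,613.88 + $4,345.56 = $9,901.56

$9,901.56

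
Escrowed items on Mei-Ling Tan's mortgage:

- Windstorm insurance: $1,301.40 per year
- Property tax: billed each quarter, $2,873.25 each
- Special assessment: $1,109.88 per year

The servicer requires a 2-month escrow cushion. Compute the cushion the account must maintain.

Windstorm insurance: $1,301.40/yr
Property tax: $2,873.25 × 4 = $11,493.00/yr
Special assessment: $1,109.88/yr
Annual escrow total = $1,301.40 + $11,493.00 + $1,109.88 = $13,904.28
Monthly = $13,904.28 / 12 = $1,158.69
Cushion = 2 × $1,158.69 = $2,317.38

$2,317.38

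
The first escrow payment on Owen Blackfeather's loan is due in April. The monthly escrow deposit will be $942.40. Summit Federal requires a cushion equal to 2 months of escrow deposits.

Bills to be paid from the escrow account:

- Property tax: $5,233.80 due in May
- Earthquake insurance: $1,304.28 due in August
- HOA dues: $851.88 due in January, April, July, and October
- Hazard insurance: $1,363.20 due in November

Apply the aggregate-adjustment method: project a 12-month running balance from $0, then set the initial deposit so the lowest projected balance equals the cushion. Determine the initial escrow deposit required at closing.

$6,085.68

Cushion = 2 × $942.40 = $1,884.80
Trial balance (start $0, +$942.40 each month, − disbursements):
  Apr: +$942.40 − $851.88 → $90.52
  May: +$942.40 − $5,233.80 → -$4,200.88
  Jun: +$942.40 → -$3,258.48
  Jul: +$942.40 − $851.88 → -$3,167.96
  Aug: +$942.40 − $1,304.28 → -$3,529.84
  Sep: +$942.40 → -$2,587.44
  Oct: +$942.40 − $851.88 → -$2,496.92
  Nov: +$942.40 − $1,363.20 → -$2,917.72
  Dec: +$942.40 → -$1,975.32
  Jan: +$942.40 − $851.88 → -$1,884.80
  Feb: +$942.40 → -$942.40
  Mar: +$942.40 → $0.00
Lowest trial balance = -$4,200.88 (May)
Initial deposit = cushion − low point = $1,884.80 − (-$4,200.88) = $6,085.68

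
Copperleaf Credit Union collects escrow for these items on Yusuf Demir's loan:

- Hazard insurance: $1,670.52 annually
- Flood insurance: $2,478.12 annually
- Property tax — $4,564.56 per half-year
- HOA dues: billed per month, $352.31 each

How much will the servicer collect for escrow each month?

Hazard insurance: $1,670.52 annually
Flood insurance: $2,478.12 annually
Property tax: $4,564.56 × 2 = $9,129.12 annually
HOA dues: $352.31 × 12 = $4,227.72 annually
Combined annual = $1,670.52 + $2,478.12 + $9,129.12 + $4,227.72 = $17,505.48
Monthly escrow = $17,505.48 ÷ 12 = $1,458.79

$1,458.79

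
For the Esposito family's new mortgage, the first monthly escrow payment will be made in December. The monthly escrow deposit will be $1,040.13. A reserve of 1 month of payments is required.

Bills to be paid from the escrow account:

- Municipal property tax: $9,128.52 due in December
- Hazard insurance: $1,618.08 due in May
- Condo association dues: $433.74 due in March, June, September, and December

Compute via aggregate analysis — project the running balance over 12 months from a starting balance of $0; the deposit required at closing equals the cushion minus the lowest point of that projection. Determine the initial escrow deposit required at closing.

Cushion = 1 × $1,040.13 = $1,040.13
Trial balance (start $0, +$1,040.13 each month, − disbursements):
  Dec: +$1,040.13 − $9,562.26 → -$8,522.13
  Jan: +$1,040.13 → -$7,482.00
  Feb: +$1,040.13 → -$6,441.87
  Mar: +$1,040.13 − $433.74 → -$5,835.48
  Apr: +$1,040.13 → -$4,795.35
  May: +$1,040.13 − $1,618.08 → -$5,373.30
  Jun: +$1,040.13 − $433.74 → -$4,766.91
  Jul: +$1,040.13 → -$3,726.78
  Aug: +$1,040.13 → -$2,686.65
  Sep: +$1,040.13 − $433.74 → -$2,080.26
  Oct: +$1,040.13 → -$1,040.13
  Nov: +$1,040.13 → $0.00
Lowest trial balance = -$8,522.13 (Dec)
Initial deposit = cushion − low point = $1,040.13 − (-$8,522.13) = $9,562.26

$9,562.26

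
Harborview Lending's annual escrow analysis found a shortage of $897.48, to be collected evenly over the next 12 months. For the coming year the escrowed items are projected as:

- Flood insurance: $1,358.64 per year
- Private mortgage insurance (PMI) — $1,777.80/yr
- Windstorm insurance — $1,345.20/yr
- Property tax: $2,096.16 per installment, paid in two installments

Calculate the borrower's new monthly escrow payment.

Flood insurance = $1,358.64 per year
Private mortgage insurance (PMI) = $1,777.80 per year
Windstorm insurance = $1,345.20 per year
Property tax = $2,096.16 × 2 = $4,192.32 per year
Yearly total = $1,358.64 + $1,777.80 + $1,345.20 + $4,192.32 = $8,673.96
Base monthly escrow = $8,673.96 ÷ 12 = $722.83
Shortage per month = $897.48 / 12 = $74.79
Adjusted monthly = $722.83 + $74.79 = $797.62

$797.62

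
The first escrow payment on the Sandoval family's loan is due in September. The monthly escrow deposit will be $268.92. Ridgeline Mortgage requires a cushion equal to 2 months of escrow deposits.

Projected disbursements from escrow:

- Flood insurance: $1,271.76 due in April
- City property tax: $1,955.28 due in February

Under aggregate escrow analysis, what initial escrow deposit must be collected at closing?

Cushion = 2 × $268.92 = $537.84
Trial balance (start $0, +$268.92 each month, − disbursements):
  Sep: +$268.92 → $268.92
  Oct: +$268.92 → $537.84
  Nov: +$268.92 → $806.76
  Dec: +$268.92 → $1,075.68
  Jan: +$268.92 → $1,344.60
  Feb: +$268.92 − $1,955.28 → -$341.76
  Mar: +$268.92 → -$72.84
  Apr: +$268.92 − $1,271.76 → -$1,075.68
  May: +$268.92 → -$806.76
  Jun: +$268.92 → -$537.84
  Jul: +$268.92 → -$268.92
  Aug: +$268.92 → $0.00
Lowest trial balance = -$1,075.68 (Apr)
Initial deposit = cushion − low point = $537.84 − (-$1,075.68) = $1,613.52

$1,613.52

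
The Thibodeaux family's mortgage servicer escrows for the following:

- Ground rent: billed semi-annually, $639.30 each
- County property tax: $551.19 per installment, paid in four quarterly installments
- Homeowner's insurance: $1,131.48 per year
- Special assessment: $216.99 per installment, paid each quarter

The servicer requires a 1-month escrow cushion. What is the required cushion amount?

Ground rent — $639.30 × 2 = $1,278.60 annually
County property tax — $551.19 × 4 = $2,204.76 annually
Homeowner's insurance — $1,131.48 annually
Special assessment — $216.99 × 4 = $867.96 annually
Total per year = $5,482.80
Monthly escrow = $5,482.80 ÷ 12 = $456.90
Cushion = 1 × $456.90 = $456.90

$456.90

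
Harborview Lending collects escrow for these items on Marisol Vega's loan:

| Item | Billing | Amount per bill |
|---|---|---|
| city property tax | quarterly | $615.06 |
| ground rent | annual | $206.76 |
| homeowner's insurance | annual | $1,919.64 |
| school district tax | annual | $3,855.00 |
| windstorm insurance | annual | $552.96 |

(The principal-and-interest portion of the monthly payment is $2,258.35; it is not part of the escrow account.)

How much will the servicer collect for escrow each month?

City property tax = $615.06 × 4 = $2,460.24
Ground rent = $206.76
Homeowner's insurance = $1,919.64
School district tax = $3,855.00
Windstorm insurance = $552.96
Combined annual = $2,460.24 + $206.76 + $1,919.64 + $3,855.00 + $552.96 = $8,994.60
Base monthly escrow = $8,994.60 ÷ 12 = $749.55

$749.55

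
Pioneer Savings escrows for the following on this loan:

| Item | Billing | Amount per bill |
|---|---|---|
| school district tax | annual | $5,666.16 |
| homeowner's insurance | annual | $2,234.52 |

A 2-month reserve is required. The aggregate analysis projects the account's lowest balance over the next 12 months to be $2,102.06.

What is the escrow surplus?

$785.28

School district tax — $5,666.16/yr
Homeowner's insurance — $2,234.52/yr
Annual escrow total = $7,900.68
Monthly escrow = $7,900.68 / 12 = $658.39
Required reserve = 2 × $658.39 = $1,316.78
Excess over cushion: $2,102.06 − $1,316.78 = $785.28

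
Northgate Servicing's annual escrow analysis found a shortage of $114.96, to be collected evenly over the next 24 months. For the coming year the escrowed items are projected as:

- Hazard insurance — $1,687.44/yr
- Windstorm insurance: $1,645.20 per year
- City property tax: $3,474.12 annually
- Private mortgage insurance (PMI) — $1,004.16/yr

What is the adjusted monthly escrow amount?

$655.70

Hazard insurance: $1,687.44
Windstorm insurance: $1,645.20
City property tax: $3,474.12
Private mortgage insurance (PMI): $1,004.16
Total annual escrow = $7,810.92
Monthly escrow = $7,810.92 ÷ 12 = $650.91
Shortage per month = $114.96 ÷ 24 = $4.79
Adjusted monthly = $650.91 + $4.79 = $655.70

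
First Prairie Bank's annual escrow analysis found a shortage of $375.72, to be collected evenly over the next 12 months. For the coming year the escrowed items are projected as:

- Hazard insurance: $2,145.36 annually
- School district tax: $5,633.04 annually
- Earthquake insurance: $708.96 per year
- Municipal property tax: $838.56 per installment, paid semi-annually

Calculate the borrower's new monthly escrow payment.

$878.35

Hazard insurance: $2,145.36
School district tax: $5,633.04
Earthquake insurance: $708.96
Municipal property tax: $838.56 × 2 = $1,677.12
Annual escrow total = $2,145.36 + $5,633.04 + $708.96 + $1,677.12 = $10,164.48
Monthly escrow = $10,164.48 ÷ 12 = $847.04
Shortage per month = $375.72 / 12 = $31.31
Adjusted monthly = $847.04 + $31.31 = $878.35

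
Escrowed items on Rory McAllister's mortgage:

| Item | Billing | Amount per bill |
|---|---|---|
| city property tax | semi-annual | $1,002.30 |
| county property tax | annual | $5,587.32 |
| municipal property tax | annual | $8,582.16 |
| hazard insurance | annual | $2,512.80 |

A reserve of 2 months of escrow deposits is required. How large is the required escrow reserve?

$3,114.48

City property tax = $1,002.30 × 2 = $2,004.60 per year
County property tax = $5,587.32 per year
Municipal property tax = $8,582.16 per year
Hazard insurance = $2,512.80 per year
Combined annual = $2,004.60 + $5,587.32 + $8,582.16 + $2,512.80 = $18,686.88
Monthly = $18,686.88 / 12 = $1,557.24
Cushion = 2 × $1,557.24 = $3,114.48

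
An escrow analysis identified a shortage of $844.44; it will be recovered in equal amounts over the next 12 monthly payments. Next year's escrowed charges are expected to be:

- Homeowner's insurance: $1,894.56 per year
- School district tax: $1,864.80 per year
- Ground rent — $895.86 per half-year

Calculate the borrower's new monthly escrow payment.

$532.96

Homeowner's insurance — $1,894.56 annually
School district tax — $1,864.80 annually
Ground rent — $895.86 × 2 = $1,791.72 annually
Total per year = $1,894.56 + $1,864.80 + $1,791.72 = $5,551.08
Monthly escrow = $5,551.08 / 12 = $462.59
Shortage spread = $844.44 ÷ 12 = $70.37/mo
Adjusted monthly = $462.59 + $70.37 = $532.96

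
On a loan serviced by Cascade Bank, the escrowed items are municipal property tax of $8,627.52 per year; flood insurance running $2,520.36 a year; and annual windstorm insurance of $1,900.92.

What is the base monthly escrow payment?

Municipal property tax = $8,627.52
Flood insurance = $2,520.36
Windstorm insurance = $1,900.92
Combined annual = $8,627.52 + $2,520.36 + $1,900.92 = $13,048.80
Monthly = $13,048.80 ÷ 12 = $1,087.40

$1,087.40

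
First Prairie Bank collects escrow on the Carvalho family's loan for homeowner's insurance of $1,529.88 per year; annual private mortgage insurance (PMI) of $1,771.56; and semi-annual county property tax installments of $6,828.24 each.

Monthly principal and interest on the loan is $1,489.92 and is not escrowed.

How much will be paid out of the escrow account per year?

$16,957.92

Homeowner's insurance — $1,529.88/yr
Private mortgage insurance (PMI) — $1,771.56/yr
County property tax — $6,828.24 × 2 = $13,656.48/yr
Total per year = $16,957.92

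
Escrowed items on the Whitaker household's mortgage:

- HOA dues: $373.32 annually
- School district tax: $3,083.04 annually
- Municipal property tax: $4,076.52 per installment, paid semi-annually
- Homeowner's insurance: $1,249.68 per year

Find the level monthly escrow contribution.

$1,071.59

HOA dues — $373.32
School district tax — $3,083.04
Municipal property tax — $4,076.52 × 2 = $8,153.04
Homeowner's insurance — $1,249.68
Yearly total = $12,859.08
Base monthly escrow = $12,859.08 / 12 = $1,071.59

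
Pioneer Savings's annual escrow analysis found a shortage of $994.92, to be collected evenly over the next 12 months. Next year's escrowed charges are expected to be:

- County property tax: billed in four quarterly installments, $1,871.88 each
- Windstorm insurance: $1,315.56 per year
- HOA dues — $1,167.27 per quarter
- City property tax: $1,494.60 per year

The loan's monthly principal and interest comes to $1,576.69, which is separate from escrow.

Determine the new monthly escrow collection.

County property tax: $1,871.88 × 4 = $7,487.52 annually
Windstorm insurance: $1,315.56 annually
HOA dues: $1,167.27 × 4 = $4,669.08 annually
City property tax: $1,494.60 annually
Total annual escrow = $7,487.52 + $1,315.56 + $4,669.08 + $1,494.60 = $14,966.76
Base monthly escrow = $14,966.76 ÷ 12 = $1,247.23
Monthly shortage recovery: $994.92 ÷ 12 = $82.91
New monthly escrow = $1,247.23 + $82.91 = $1,330.14

$1,330.14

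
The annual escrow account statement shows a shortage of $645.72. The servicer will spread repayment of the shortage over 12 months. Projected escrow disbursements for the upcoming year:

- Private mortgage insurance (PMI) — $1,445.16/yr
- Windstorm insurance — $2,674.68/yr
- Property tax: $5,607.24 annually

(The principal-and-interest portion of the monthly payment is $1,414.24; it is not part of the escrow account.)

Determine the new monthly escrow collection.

Private mortgage insurance (PMI) = $1,445.16
Windstorm insurance = $2,674.68
Property tax = $5,607.24
Total per year = $9,727.08
Base monthly escrow = $9,727.08 / 12 = $810.59
Monthly shortage recovery: $645.72 ÷ 12 = $53.81
Adjusted monthly = $810.59 + $53.81 = $864.40

$864.40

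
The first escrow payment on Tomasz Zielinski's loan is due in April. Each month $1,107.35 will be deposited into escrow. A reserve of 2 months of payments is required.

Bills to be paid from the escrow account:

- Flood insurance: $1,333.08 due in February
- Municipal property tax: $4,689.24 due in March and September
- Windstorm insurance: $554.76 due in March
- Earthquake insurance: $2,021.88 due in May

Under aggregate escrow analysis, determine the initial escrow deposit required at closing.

$2,281.72

Cushion = 2 × $1,107.35 = $2,214.70
Trial balance (start $0, +$1,107.35 each month, − disbursements):
  Apr: +$1,107.35 → $1,107.35
  May: +$1,107.35 − $2,021.88 → $192.82
  Jun: +$1,107.35 → $1,300.17
  Jul: +$1,107.35 → $2,407.52
  Aug: +$1,107.35 → $3,514.87
  Sep: +$1,107.35 − $4,689.24 → -$67.02
  Oct: +$1,107.35 → $1,040.33
  Nov: +$1,107.35 → $2,147.68
  Dec: +$1,107.35 → $3,255.03
  Jan: +$1,107.35 → $4,362.38
  Feb: +$1,107.35 − $1,333.08 → $4,136.65
  Mar: +$1,107.35 − $5,244.00 → $0.00
Lowest trial balance = -$67.02 (Sep)
Initial deposit = cushion − low point = $2,214.70 − (-$67.02) = $2,281.72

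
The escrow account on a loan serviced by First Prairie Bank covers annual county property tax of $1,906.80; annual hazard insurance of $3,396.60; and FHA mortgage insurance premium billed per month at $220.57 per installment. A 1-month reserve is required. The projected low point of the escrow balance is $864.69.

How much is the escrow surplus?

$202.17

County property tax — $1,906.80 annually
Hazard insurance — $3,396.60 annually
FHA mortgage insurance premium — $220.57 × 12 = $2,646.84 annually
Total per year = $7,950.24
Base monthly escrow = $7,950.24 / 12 = $662.52
Required cushion = 1 × $662.52 = $662.52
Surplus = $864.69 − $662.52 = $202.17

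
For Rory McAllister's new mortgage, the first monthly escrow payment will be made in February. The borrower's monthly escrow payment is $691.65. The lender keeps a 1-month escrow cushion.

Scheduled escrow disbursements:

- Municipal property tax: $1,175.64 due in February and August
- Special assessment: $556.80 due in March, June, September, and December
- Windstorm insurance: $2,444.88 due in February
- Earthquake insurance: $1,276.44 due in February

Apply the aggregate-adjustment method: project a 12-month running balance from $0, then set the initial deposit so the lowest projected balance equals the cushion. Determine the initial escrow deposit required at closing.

$4,896.96

Cushion = 1 × $691.65 = $691.65
Trial balance (start $0, +$691.65 each month, − disbursements):
  Feb: +$691.65 − $4,896.96 → -$4,205.31
  Mar: +$691.65 − $556.80 → -$4,070.46
  Apr: +$691.65 → -$3,378.81
  May: +$691.65 → -$2,687.16
  Jun: +$691.65 − $556.80 → -$2,552.31
  Jul: +$691.65 → -$1,860.66
  Aug: +$691.65 − $1,175.64 → -$2,344.65
  Sep: +$691.65 − $556.80 → -$2,209.80
  Oct: +$691.65 → -$1,518.15
  Nov: +$691.65 → -$826.50
  Dec: +$691.65 − $556.80 → -$691.65
  Jan: +$691.65 → $0.00
Lowest trial balance = -$4,205.31 (Feb)
Initial deposit = cushion − low point = $691.65 − (-$4,205.31) = $4,896.96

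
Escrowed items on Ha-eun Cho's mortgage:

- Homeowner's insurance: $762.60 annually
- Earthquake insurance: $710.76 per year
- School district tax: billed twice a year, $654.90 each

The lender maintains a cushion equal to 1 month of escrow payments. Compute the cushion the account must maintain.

$231.93

Homeowner's insurance: $762.60
Earthquake insurance: $710.76
School district tax: $654.90 × 2 = $1,309.80
Combined annual = $762.60 + $710.76 + $1,309.80 = $2,783.16
Monthly = $2,783.16 ÷ 12 = $231.93
Required cushion = 1 × $231.93 = $231.93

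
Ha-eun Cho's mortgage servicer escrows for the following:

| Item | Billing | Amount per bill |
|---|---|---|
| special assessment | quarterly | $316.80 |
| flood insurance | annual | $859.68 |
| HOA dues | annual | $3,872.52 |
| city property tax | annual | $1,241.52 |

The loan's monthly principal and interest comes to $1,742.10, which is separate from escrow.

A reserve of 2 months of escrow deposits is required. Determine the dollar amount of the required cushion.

Special assessment — $316.80 × 4 = $1,267.20 annually
Flood insurance — $859.68 annually
HOA dues — $3,872.52 annually
City property tax — $1,241.52 annually
Annual escrow total = $1,267.20 + $859.68 + $3,872.52 + $1,241.52 = $7,240.92
Base monthly escrow = $7,240.92 ÷ 12 = $603.41
Cushion = 2 × $603.41 = $1,206.82

$1,206.82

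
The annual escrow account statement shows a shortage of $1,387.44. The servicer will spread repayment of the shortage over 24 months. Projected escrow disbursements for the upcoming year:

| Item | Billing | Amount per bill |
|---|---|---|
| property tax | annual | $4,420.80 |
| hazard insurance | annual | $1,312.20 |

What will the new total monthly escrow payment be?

$535.56

Property tax: $4,420.80
Hazard insurance: $1,312.20
Combined annual = $5,733.00
Per month = $5,733.00 ÷ 12 = $477.75
Shortage spread = $1,387.44 ÷ 24 = $57.81/mo
Adjusted monthly = $477.75 + $57.81 = $535.56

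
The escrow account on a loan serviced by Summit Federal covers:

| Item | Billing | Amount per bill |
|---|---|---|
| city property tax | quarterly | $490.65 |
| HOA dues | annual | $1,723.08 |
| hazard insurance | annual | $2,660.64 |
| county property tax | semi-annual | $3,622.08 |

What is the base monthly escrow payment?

City property tax — $490.65 × 4 = $1,962.60 annually
HOA dues — $1,723.08 annually
Hazard insurance — $2,660.64 annually
County property tax — $3,622.08 × 2 = $7,244.16 annually
Total annual escrow = $13,590.48
Per month = $13,590.48 / 12 = $1,132.54

$1,132.54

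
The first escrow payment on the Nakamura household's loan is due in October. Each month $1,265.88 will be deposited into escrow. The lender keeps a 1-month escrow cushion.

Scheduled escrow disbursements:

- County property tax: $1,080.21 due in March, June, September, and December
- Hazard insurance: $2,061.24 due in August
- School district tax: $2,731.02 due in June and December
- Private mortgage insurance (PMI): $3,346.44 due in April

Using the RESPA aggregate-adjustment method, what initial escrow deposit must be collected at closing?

Cushion = 1 × $1,265.88 = $1,265.88
Trial balance (start $0, +$1,265.88 each month, − disbursements):
  Oct: +$1,265.88 → $1,265.88
  Nov: +$1,265.88 → $2,531.76
  Dec: +$1,265.88 − $3,811.23 → -$13.59
  Jan: +$1,265.88 → $1,252.29
  Feb: +$1,265.88 → $2,518.17
  Mar: +$1,265.88 − $1,080.21 → $2,703.84
  Apr: +$1,265.88 − $3,346.44 → $623.28
  May: +$1,265.88 → $1,889.16
  Jun: +$1,265.88 − $3,811.23 → -$656.19
  Jul: +$1,265.88 → $609.69
  Aug: +$1,265.88 − $2,061.24 → -$185.67
  Sep: +$1,265.88 − $1,080.21 → $0.00
Lowest trial balance = -$656.19 (Jun)
Initial deposit = cushion − low point = $1,265.88 − (-$656.19) = $1,922.07

$1,922.07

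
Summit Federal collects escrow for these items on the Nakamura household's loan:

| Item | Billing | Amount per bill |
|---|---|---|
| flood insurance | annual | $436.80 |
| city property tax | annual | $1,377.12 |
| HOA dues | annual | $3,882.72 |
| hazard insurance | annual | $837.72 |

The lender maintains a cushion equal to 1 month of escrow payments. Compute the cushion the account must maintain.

$544.53

Flood insurance — $436.80 annually
City property tax — $1,377.12 annually
HOA dues — $3,882.72 annually
Hazard insurance — $837.72 annually
Total annual escrow = $436.80 + $1,377.12 + $3,882.72 + $837.72 = $6,534.36
Monthly escrow = $6,534.36 / 12 = $544.53
Cushion = 1 × $544.53 = $544.53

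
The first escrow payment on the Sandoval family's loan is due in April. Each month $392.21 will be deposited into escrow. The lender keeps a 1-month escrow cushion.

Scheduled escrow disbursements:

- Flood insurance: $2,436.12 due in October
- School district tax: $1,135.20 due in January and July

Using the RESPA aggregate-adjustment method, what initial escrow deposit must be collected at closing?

Cushion = 1 × $392.21 = $392.21
Trial balance (start $0, +$392.21 each month, − disbursements):
  Apr: +$392.21 → $392.21
  May: +$392.21 → $784.42
  Jun: +$392.21 → $1,176.63
  Jul: +$392.21 − $1,135.20 → $433.64
  Aug: +$392.21 → $825.85
  Sep: +$392.21 → $1,218.06
  Oct: +$392.21 − $2,436.12 → -$825.85
  Nov: +$392.21 → -$433.64
  Dec: +$392.21 → -$41.43
  Jan: +$392.21 − $1,135.20 → -$784.42
  Feb: +$392.21 → -$392.21
  Mar: +$392.21 → $0.00
Lowest trial balance = -$825.85 (Oct)
Initial deposit = cushion − low point = $392.21 − (-$825.85) = $1,218.06

$1,218.06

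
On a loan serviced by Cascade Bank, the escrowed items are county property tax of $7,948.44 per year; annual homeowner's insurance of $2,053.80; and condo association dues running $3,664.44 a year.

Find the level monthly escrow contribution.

County property tax — $7,948.44/yr
Homeowner's insurance — $2,053.80/yr
Condo association dues — $3,664.44/yr
Total per year = $7,948.44 + $2,053.80 + $3,664.44 = $13,666.68
Monthly escrow = $13,666.68 / 12 = $1,138.89

$1,138.89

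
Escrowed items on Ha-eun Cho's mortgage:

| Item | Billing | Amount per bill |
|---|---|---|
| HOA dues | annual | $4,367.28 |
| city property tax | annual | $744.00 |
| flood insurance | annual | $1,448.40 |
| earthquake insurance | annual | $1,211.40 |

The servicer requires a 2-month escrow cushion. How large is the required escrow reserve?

$1,295.18

HOA dues — $4,367.28
City property tax — $744.00
Flood insurance — $1,448.40
Earthquake insurance — $1,211.40
Annual escrow total = $4,367.28 + $744.00 + $1,448.40 + $1,211.40 = $7,771.08
Monthly escrow = $7,771.08 ÷ 12 = $647.59
Cushion = 2 × $647.59 = $1,295.18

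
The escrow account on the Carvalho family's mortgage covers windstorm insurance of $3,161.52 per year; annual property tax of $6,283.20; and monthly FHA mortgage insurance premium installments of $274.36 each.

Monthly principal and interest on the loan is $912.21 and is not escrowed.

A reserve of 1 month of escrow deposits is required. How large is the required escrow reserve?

Windstorm insurance = $3,161.52
Property tax = $6,283.20
FHA mortgage insurance premium = $274.36 × 12 = $3,292.32
Yearly total = $12,737.04
Monthly = $12,737.04 / 12 = $1,061.42
Reserve = 1 × $1,061.42 = $1,061.42

$1,061.42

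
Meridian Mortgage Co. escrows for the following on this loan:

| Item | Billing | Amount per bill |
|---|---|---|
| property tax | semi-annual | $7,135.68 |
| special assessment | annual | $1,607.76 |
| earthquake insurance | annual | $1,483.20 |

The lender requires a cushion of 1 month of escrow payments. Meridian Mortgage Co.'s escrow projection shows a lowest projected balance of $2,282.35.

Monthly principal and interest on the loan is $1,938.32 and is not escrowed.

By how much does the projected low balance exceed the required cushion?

$835.49

Property tax: $7,135.68 × 2 = $14,271.36
Special assessment: $1,607.76
Earthquake insurance: $1,483.20
Annual escrow total = $14,271.36 + $1,607.76 + $1,483.20 = $17,362.32
Base monthly escrow = $17,362.32 / 12 = $1,446.86
Required cushion = 1 × $1,446.86 = $1,446.86
Excess over cushion: $2,282.35 − $1,446.86 = $835.49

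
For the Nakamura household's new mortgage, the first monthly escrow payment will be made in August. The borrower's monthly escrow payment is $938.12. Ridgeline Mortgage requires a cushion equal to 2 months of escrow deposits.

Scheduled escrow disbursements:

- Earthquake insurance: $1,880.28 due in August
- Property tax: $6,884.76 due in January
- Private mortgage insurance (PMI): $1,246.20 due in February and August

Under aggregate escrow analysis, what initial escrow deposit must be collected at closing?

Cushion = 2 × $938.12 = $1,876.24
Trial balance (start $0, +$938.12 each month, − disbursements):
  Aug: +$938.12 − $3,126.48 → -$2,188.36
  Sep: +$938.12 → -$1,250.24
  Oct: +$938.12 → -$312.12
  Nov: +$938.12 → $626.00
  Dec: +$938.12 → $1,564.12
  Jan: +$938.12 − $6,884.76 → -$4,382.52
  Feb: +$938.12 − $1,246.20 → -$4,690.60
  Mar: +$938.12 → -$3,752.48
  Apr: +$938.12 → -$2,814.36
  May: +$938.12 → -$1,876.24
  Jun: +$938.12 → -$938.12
  Jul: +$938.12 → $0.00
Lowest trial balance = -$4,690.60 (Feb)
Initial deposit = cushion − low point = $1,876.24 − (-$4,690.60) = $6,566.84

$6,566.84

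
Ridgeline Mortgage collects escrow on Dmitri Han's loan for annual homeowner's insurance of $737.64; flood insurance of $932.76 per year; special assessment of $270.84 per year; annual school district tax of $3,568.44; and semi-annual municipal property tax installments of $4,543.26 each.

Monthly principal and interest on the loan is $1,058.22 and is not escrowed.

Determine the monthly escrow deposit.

$1,216.35

Homeowner's insurance: $737.64
Flood insurance: $932.76
Special assessment: $270.84
School district tax: $3,568.44
Municipal property tax: $4,543.26 × 2 = $9,086.52
Combined annual = $737.64 + $932.76 + $270.84 + $3,568.44 + $9,086.52 = $14,596.20
Base monthly escrow = $14,596.20 ÷ 12 = $1,216.35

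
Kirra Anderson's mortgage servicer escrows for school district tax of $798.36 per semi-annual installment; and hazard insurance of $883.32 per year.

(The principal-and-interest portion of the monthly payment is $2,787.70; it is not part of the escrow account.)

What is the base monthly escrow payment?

School district tax = $798.36 × 2 = $1,596.72/yr
Hazard insurance = $883.32/yr
Annual escrow total = $1,596.72 + $883.32 = $2,480.04
Base monthly escrow = $2,480.04 ÷ 12 = $206.67

$206.67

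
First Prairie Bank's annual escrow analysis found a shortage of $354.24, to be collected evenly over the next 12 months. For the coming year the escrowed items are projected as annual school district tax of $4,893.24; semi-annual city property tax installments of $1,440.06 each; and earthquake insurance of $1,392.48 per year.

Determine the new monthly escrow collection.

$793.34

School district tax = $4,893.24
City property tax = $1,440.06 × 2 = $2,880.12
Earthquake insurance = $1,392.48
Annual escrow total = $9,165.84
Monthly = $9,165.84 / 12 = $763.82
Shortage per month = $354.24 / 12 = $29.52
New monthly escrow = $763.82 + $29.52 = $793.34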